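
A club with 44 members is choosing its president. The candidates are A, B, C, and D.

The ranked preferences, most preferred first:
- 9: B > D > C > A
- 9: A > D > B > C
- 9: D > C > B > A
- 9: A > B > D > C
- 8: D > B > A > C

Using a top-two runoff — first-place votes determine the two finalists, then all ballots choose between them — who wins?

Round 1 first-place votes: A 18, B 9, C 0, D 17. A and D advance.
Runoff: A is ranked above D on 18 ballots, D above A on 26.

D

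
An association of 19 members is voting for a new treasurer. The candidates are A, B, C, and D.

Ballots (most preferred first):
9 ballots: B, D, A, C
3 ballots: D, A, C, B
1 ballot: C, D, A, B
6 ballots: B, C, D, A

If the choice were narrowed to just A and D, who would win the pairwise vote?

D

A is ranked above D on 0 ballots; D above A on 19.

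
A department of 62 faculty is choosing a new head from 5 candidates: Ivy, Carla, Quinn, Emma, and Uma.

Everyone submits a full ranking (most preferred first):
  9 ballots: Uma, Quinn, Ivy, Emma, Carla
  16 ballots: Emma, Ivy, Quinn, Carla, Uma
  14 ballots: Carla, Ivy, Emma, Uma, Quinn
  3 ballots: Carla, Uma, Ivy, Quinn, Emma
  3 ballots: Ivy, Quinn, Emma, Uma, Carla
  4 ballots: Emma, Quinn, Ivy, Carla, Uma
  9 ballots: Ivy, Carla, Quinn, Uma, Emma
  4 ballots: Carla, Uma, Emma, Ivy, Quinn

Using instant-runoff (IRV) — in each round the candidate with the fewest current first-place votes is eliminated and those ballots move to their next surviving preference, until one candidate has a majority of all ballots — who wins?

Ivy

Round 1: Ivy 12, Carla 21, Quinn 0, Emma 20, Uma 9. Quinn eliminated.
Round 2: Ivy 12, Carla 21, Emma 20, Uma 9. Uma eliminated.
Round 3: Ivy 21, Carla 21, Emma 20. Emma eliminated.
Round 4: Ivy 41, Carla 21. Ivy has a majority (≥32).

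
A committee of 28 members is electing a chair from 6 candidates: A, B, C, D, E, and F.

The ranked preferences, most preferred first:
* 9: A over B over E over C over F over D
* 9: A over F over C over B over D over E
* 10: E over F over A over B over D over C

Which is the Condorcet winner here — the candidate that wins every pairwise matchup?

A vs B: 28–0
A vs C: 28–0
A vs D: 28–0
A vs E: 18–10
A vs F: 18–10
A beats every other candidate.

A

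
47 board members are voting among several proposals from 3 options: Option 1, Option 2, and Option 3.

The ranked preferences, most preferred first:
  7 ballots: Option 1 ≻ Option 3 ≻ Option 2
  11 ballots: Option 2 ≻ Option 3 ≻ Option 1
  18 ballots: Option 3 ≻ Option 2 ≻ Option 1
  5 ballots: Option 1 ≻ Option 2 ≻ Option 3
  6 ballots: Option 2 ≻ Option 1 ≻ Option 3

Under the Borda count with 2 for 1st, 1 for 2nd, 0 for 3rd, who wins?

Option 2

Option 1: 7×2 + 11×0 + 18×0 + 5×2 + 6×1 = 30
Option 2: 7×0 + 11×2 + 18×1 + 5×1 + 6×2 = 57
Option 3: 7×1 + 11×1 + 18×2 + 5×0 + 6×0 = 54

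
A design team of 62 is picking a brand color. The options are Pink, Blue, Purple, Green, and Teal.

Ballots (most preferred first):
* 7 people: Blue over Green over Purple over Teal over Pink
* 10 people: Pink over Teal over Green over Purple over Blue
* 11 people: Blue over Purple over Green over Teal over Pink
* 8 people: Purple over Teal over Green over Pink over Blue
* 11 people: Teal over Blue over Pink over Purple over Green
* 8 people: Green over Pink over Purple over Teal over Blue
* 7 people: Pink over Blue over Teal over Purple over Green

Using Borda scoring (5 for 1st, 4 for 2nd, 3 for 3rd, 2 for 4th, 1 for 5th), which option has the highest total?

Pink: 7×1 + 10×5 + 11×1 + 8×2 + 11×3 + 8×4 + 7×5 = 184
Blue: 7×5 + 10×1 + 11×5 + 8×1 + 11×4 + 8×1 + 7×4 = 188
Purple: 7×3 + 10×2 + 11×4 + 8×5 + 11×2 + 8×3 + 7×2 = 185
Green: 7×4 + 10×3 + 11×3 + 8×3 + 11×1 + 8×5 + 7×1 = 173
Teal: 7×2 + 10×4 + 11×2 + 8×4 + 11×5 + 8×2 + 7×3 = 200

Teal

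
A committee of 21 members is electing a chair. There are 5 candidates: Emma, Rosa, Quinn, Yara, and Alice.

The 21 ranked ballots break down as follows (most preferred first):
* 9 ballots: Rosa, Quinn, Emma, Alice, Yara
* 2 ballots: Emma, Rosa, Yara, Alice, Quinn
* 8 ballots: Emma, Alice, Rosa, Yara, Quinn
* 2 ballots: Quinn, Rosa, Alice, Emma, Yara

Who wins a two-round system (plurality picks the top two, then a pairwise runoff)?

Round 1 first-place votes: Emma 10, Rosa 9, Quinn 2, Yara 0, Alice 0. Emma and Rosa advance.
Runoff: Emma is ranked above Rosa on 10 ballots, Rosa above Emma on 11.

Rosa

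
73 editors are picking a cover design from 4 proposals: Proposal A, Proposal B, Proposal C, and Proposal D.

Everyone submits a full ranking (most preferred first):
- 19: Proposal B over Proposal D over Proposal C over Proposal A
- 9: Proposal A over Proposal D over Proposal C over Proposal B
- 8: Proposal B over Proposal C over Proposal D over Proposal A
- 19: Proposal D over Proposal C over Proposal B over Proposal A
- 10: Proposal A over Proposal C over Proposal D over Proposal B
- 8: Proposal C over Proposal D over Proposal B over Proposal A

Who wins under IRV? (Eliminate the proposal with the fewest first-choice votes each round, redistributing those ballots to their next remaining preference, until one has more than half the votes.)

Round 1: Proposal A 19, Proposal B 27, Proposal C 8, Proposal D 19. Proposal C eliminated.
Round 2: Proposal A 19, Proposal B 27, Proposal D 27. Proposal A eliminated.
Round 3: Proposal B 27, Proposal D 46. Proposal D has a majority (≥37).

Proposal D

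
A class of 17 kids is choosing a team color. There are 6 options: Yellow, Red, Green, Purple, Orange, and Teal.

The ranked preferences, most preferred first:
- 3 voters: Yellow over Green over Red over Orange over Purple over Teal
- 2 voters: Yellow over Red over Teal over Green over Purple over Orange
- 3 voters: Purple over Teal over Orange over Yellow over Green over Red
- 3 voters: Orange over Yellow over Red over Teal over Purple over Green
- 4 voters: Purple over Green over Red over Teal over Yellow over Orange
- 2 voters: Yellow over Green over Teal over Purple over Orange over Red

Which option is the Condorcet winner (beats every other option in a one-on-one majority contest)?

Yellow

Yellow vs Red: 13–4
Yellow vs Green: 13–4
Yellow vs Purple: 10–7
Yellow vs Orange: 11–6
Yellow vs Teal: 10–7
Yellow beats every other option.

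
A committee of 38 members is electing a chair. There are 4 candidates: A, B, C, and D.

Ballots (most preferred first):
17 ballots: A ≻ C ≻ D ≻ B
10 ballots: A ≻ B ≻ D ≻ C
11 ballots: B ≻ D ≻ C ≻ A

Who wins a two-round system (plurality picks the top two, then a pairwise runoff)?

A

Round 1 first-place votes: A 27, B 11, C 0, D 0. A and B advance.
Runoff: A is ranked above B on 27 ballots, B above A on 11.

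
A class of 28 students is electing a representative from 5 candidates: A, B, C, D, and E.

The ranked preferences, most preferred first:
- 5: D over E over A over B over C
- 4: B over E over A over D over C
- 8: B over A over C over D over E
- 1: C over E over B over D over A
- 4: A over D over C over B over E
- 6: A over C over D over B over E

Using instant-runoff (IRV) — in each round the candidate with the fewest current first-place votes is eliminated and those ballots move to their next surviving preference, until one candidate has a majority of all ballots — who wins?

Round 1: A 10, B 12, C 1, D 5, E 0. E eliminated.
Round 2: A 10, B 12, C 1, D 5. C eliminated.
Round 3: A 10, B 13, D 5. D eliminated.
Round 4: A 15, B 13. A has a majority (≥15).

A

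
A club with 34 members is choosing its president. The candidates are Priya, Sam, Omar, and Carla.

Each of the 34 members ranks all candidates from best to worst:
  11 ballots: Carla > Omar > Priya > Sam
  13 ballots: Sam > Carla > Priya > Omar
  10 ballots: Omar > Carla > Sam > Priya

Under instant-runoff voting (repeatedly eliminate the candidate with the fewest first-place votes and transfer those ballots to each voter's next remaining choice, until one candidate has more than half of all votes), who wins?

Carla

Round 1: Priya 0, Sam 13, Omar 10, Carla 11. Priya eliminated.
Round 2: Sam 13, Omar 10, Carla 11. Omar eliminated.
Round 3: Sam 13, Carla 21. Carla has a majority (≥18).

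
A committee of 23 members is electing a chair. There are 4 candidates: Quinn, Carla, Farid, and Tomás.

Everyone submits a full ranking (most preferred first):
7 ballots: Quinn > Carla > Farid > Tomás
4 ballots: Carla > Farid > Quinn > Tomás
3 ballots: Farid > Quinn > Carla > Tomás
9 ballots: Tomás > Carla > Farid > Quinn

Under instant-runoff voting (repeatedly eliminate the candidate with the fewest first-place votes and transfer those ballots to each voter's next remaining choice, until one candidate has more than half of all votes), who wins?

Round 1: Quinn 7, Carla 4, Farid 3, Tomás 9. Farid eliminated.
Round 2: Quinn 10, Carla 4, Tomás 9. Carla eliminated.
Round 3: Quinn 14, Tomás 9. Quinn has a majority (≥12).

Quinn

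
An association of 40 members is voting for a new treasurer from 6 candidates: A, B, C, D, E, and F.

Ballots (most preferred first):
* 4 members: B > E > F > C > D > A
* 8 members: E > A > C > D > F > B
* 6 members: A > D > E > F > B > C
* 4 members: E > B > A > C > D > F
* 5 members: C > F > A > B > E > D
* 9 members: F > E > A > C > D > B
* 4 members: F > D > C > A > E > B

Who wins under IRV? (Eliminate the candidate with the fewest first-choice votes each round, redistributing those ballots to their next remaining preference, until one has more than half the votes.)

Round 1: A 6, B 4, C 5, D 0, E 12, F 13. D eliminated.
Round 2: A 6, B 4, C 5, E 12, F 13. B eliminated.
Round 3: A 6, C 5, E 16, F 13. C eliminated.
Round 4: A 6, E 16, F 18. A eliminated.
Round 5: E 22, F 18. E has a majority (≥21).

E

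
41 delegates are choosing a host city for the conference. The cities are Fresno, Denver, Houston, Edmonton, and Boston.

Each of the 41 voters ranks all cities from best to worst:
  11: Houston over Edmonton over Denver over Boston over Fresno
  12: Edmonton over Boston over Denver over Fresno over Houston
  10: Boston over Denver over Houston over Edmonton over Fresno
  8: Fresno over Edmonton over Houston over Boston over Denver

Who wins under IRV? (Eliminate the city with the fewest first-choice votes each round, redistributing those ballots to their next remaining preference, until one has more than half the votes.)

Houston

Round 1: Fresno 8, Denver 0, Houston 11, Edmonton 12, Boston 10. Denver eliminated.
Round 2: Fresno 8, Houston 11, Edmonton 12, Boston 10. Fresno eliminated.
Round 3: Houston 11, Edmonton 20, Boston 10. Boston eliminated.
Round 4: Houston 21, Edmonton 20. Houston has a majority (≥21).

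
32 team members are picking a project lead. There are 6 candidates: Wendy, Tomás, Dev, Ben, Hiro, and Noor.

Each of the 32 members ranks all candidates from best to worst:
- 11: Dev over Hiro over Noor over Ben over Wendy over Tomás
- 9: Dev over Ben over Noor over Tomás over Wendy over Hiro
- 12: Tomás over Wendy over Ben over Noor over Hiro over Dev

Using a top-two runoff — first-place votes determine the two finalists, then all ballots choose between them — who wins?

Dev

Round 1 first-place votes: Wendy 0, Tomás 12, Dev 20, Ben 0, Hiro 0, Noor 0. Dev and Tomás advance.
Runoff: Dev is ranked above Tomás on 20 ballots, Tomás above Dev on 12.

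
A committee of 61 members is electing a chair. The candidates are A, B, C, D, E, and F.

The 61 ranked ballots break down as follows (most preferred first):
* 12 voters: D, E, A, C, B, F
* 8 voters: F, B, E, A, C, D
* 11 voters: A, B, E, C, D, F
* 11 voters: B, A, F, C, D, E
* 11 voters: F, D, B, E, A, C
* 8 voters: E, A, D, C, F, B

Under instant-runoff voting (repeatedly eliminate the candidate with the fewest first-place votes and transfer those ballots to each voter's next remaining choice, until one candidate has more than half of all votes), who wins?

Round 1: A 11, B 11, C 0, D 12, E 8, F 19. C eliminated.
Round 2: A 11, B 11, D 12, E 8, F 19. E eliminated.
Round 3: A 19, B 11, D 12, F 19. B eliminated.
Round 4: A 30, D 12, F 19. D eliminated.
Round 5: A 42, F 19. A has a majority (≥31).

A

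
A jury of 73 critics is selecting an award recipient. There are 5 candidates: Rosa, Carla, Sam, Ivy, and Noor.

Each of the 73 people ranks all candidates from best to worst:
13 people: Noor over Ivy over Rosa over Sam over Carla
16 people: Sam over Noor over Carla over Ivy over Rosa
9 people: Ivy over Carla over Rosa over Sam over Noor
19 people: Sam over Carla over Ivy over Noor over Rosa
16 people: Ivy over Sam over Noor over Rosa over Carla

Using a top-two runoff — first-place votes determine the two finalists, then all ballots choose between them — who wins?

Round 1 first-place votes: Rosa 0, Carla 0, Sam 35, Ivy 25, Noor 13. Sam and Ivy advance.
Runoff: Sam is ranked above Ivy on 35 ballots, Ivy above Sam on 38.

Ivy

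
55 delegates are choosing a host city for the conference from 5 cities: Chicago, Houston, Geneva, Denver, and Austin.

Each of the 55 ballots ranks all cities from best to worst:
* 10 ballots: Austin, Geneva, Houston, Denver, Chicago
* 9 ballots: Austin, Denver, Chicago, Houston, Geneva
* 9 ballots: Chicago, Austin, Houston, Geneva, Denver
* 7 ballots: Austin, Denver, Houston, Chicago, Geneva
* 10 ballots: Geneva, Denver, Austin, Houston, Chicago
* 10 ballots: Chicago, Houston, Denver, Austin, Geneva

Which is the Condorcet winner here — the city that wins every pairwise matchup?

Austin

Austin vs Chicago: 36–19
Austin vs Houston: 45–10
Austin vs Geneva: 45–10
Austin vs Denver: 35–20
Austin beats every other city.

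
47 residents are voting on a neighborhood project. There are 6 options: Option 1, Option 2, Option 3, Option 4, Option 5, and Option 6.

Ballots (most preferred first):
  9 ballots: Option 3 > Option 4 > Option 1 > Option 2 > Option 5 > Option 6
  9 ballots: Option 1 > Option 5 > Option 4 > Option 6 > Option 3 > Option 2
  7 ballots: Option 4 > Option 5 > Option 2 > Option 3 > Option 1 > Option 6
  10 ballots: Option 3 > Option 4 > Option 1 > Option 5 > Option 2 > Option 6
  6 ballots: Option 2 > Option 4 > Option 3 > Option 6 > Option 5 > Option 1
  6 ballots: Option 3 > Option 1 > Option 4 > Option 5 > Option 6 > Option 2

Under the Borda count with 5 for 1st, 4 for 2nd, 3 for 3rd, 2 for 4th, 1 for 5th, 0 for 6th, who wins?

Option 1: 9×3 + 9×5 + 7×1 + 10×3 + 6×0 + 6×4 = 133
Option 2: 9×2 + 9×0 + 7×3 + 10×1 + 6×5 + 6×0 = 79
Option 3: 9×5 + 9×1 + 7×2 + 10×5 + 6×3 + 6×5 = 166
Option 4: 9×4 + 9×3 + 7×5 + 10×4 + 6×4 + 6×3 = 180
Option 5: 9×1 + 9×4 + 7×4 + 10×2 + 6×1 + 6×2 = 111
Option 6: 9×0 + 9×2 + 7×0 + 10×0 + 6×2 + 6×1 = 36

Option 4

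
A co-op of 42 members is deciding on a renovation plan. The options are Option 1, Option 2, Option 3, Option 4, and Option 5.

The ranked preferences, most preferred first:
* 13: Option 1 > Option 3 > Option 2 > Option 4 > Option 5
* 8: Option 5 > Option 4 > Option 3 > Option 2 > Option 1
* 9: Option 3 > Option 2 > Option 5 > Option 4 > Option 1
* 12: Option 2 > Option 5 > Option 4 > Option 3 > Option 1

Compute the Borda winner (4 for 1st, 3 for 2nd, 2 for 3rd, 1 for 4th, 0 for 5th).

Option 1: 13×4 + 8×0 + 9×0 + 12×0 = 52
Option 2: 13×2 + 8×1 + 9×3 + 12×4 = 109
Option 3: 13×3 + 8×2 + 9×4 + 12×1 = 103
Option 4: 13×1 + 8×3 + 9×1 + 12×2 = 70
Option 5: 13×0 + 8×4 + 9×2 + 12×3 = 86

Option 2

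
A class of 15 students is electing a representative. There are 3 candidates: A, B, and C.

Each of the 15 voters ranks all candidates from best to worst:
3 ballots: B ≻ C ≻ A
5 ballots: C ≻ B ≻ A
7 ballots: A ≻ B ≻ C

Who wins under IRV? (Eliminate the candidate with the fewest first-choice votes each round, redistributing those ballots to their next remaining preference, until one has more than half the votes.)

C

Round 1: A 7, B 3, C 5. B eliminated.
Round 2: A 7, C 8. C has a majority (≥8).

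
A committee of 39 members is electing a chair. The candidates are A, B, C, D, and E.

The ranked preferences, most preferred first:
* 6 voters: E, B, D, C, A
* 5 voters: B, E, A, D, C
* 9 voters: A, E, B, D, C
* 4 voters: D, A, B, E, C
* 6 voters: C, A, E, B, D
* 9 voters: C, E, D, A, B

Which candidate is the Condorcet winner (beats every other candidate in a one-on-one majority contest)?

E vs A: 20–19
E vs B: 30–9
E vs C: 24–15
E vs D: 35–4
E beats every other candidate.

E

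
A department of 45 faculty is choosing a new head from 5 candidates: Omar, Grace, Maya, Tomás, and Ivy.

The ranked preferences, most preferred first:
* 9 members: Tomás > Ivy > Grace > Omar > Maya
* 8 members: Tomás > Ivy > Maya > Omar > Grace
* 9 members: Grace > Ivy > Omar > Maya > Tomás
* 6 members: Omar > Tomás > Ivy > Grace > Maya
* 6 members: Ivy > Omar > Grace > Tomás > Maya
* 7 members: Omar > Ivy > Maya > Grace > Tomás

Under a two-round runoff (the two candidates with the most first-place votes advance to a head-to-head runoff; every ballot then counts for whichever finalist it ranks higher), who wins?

Round 1 first-place votes: Omar 13, Grace 9, Maya 0, Tomás 17, Ivy 6. Tomás and Omar advance.
Runoff: Tomás is ranked above Omar on 17 ballots, Omar above Tomás on 28.

Omar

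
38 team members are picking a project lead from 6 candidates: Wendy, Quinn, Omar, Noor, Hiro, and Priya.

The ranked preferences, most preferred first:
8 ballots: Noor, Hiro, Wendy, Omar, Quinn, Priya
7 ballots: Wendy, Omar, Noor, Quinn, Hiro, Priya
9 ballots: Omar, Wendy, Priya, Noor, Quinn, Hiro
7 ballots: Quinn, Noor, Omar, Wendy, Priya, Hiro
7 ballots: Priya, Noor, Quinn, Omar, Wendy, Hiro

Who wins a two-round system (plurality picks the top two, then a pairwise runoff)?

Round 1 first-place votes: Wendy 7, Quinn 7, Omar 9, Noor 8, Hiro 0, Priya 7. Omar and Noor advance.
Runoff: Omar is ranked above Noor on 16 ballots, Noor above Omar on 22.

Noor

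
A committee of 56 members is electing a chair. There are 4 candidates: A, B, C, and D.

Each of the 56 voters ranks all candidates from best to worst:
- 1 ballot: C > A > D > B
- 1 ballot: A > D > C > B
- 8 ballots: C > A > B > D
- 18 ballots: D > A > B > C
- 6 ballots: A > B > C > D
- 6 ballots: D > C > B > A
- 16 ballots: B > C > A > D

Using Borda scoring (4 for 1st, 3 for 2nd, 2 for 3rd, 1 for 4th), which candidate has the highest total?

B

A: 1×3 + 1×4 + 8×3 + 18×3 + 6×4 + 6×1 + 16×2 = 147
B: 1×1 + 1×1 + 8×2 + 18×2 + 6×3 + 6×2 + 16×4 = 148
C: 1×4 + 1×2 + 8×4 + 18×1 + 6×2 + 6×3 + 16×3 = 134
D: 1×2 + 1×3 + 8×1 + 18×4 + 6×1 + 6×4 + 16×1 = 131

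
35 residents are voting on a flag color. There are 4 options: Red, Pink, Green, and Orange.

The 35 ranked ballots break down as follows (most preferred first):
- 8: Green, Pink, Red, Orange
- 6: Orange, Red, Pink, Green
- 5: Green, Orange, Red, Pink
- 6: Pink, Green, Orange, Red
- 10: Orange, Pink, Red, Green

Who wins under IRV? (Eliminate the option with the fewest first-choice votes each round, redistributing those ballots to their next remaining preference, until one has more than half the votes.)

Green

Round 1: Red 0, Pink 6, Green 13, Orange 16. Red eliminated.
Round 2: Pink 6, Green 13, Orange 16. Pink eliminated.
Round 3: Green 19, Orange 16. Green has a majority (≥18).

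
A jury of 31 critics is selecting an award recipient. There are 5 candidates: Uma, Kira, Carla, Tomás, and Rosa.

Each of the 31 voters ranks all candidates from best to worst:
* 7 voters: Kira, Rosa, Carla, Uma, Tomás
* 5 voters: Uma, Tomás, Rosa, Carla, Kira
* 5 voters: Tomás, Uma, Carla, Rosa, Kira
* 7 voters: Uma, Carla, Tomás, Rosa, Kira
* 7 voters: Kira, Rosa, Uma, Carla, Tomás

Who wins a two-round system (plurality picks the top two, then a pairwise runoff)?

Uma

Round 1 first-place votes: Uma 12, Kira 14, Carla 0, Tomás 5, Rosa 0. Kira and Uma advance.
Runoff: Kira is ranked above Uma on 14 ballots, Uma above Kira on 17.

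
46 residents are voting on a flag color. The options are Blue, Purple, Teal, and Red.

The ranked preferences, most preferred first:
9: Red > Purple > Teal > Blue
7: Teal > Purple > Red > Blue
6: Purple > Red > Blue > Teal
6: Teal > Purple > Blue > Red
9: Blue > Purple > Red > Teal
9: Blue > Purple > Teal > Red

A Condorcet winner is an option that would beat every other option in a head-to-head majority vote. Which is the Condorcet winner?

Purple

Purple vs Blue: 28–18
Purple vs Teal: 33–13
Purple vs Red: 37–9
Purple beats every other option.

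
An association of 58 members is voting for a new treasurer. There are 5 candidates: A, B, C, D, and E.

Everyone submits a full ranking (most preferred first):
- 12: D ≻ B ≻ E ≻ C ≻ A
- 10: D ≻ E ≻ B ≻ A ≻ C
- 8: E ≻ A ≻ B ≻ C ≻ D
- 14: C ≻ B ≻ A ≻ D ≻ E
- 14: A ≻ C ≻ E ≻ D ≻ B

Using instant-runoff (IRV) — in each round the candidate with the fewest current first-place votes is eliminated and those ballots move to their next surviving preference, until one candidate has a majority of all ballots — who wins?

A

Round 1: A 14, B 0, C 14, D 22, E 8. B eliminated.
Round 2: A 14, C 14, D 22, E 8. E eliminated.
Round 3: A 22, C 14, D 22. C eliminated.
Round 4: A 36, D 22. A has a majority (≥30).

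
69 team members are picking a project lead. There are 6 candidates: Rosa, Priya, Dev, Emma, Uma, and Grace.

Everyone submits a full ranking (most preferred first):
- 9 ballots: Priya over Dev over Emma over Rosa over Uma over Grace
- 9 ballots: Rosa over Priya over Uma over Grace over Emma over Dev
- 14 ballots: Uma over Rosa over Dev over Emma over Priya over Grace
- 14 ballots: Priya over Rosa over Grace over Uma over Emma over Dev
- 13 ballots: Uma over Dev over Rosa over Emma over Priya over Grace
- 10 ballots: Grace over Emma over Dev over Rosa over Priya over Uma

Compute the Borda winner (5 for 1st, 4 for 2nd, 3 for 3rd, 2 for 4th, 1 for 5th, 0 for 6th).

Rosa

Rosa: 9×2 + 9×5 + 14×4 + 14×4 + 13×3 + 10×2 = 234
Priya: 9×5 + 9×4 + 14×1 + 14×5 + 13×1 + 10×1 = 188
Dev: 9×4 + 9×0 + 14×3 + 14×0 + 13×4 + 10×3 = 160
Emma: 9×3 + 9×1 + 14×2 + 14×1 + 13×2 + 10×4 = 144
Uma: 9×1 + 9×3 + 14×5 + 14×2 + 13×5 + 10×0 = 199
Grace: 9×0 + 9×2 + 14×0 + 14×3 + 13×0 + 10×5 = 110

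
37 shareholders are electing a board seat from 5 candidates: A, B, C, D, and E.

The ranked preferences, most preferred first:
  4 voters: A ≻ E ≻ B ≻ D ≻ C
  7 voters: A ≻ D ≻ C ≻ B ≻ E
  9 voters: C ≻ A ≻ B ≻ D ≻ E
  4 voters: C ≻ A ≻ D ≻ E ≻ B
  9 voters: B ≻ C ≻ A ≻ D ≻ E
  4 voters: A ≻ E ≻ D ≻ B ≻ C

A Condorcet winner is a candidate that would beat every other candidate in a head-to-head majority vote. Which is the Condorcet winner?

C

C vs A: 22–15
C vs B: 20–17
C vs D: 22–15
C vs E: 29–8
C beats every other candidate.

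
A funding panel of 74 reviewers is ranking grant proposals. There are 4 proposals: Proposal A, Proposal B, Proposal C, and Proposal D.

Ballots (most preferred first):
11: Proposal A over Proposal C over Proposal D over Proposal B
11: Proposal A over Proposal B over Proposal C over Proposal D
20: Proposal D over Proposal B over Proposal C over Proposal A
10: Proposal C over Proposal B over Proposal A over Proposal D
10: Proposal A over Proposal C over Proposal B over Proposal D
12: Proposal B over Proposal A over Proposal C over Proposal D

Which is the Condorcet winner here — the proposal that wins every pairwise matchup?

Proposal B

Proposal B vs Proposal A: 42–32
Proposal B vs Proposal C: 43–31
Proposal B vs Proposal D: 43–31
Proposal B beats every other proposal.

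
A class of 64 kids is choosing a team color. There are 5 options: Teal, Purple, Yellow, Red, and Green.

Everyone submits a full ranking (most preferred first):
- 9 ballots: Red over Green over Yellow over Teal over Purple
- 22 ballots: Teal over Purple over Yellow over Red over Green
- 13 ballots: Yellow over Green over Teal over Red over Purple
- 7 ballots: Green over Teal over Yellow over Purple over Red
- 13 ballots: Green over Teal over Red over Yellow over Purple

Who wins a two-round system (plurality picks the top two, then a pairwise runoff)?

Green

Round 1 first-place votes: Teal 22, Purple 0, Yellow 13, Red 9, Green 20. Teal and Green advance.
Runoff: Teal is ranked above Green on 22 ballots, Green above Teal on 42.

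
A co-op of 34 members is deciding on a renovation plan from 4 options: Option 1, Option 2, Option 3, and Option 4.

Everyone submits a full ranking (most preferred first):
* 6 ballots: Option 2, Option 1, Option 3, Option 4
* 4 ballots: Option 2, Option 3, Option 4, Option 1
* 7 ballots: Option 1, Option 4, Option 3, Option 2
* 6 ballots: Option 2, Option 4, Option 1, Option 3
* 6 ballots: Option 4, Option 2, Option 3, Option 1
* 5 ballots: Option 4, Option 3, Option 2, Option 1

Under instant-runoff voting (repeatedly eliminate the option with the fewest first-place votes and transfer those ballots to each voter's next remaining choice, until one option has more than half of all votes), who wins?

Round 1: Option 1 7, Option 2 16, Option 3 0, Option 4 11. Option 3 eliminated.
Round 2: Option 1 7, Option 2 16, Option 4 11. Option 1 eliminated.
Round 3: Option 2 16, Option 4 18. Option 4 has a majority (≥18).

Option 4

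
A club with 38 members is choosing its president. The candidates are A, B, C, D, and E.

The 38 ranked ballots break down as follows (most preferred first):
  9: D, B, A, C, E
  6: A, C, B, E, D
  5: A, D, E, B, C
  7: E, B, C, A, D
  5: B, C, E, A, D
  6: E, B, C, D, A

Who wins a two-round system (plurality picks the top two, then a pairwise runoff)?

A

Round 1 first-place votes: A 11, B 5, C 0, D 9, E 13. E and A advance.
Runoff: E is ranked above A on 18 ballots, A above E on 20.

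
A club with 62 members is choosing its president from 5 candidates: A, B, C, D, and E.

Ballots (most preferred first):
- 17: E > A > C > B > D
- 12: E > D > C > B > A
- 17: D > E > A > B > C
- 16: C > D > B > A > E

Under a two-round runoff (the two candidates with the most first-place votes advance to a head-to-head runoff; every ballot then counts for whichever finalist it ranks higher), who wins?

Round 1 first-place votes: A 0, B 0, C 16, D 17, E 29. E and D advance.
Runoff: E is ranked above D on 29 ballots, D above E on 33.

D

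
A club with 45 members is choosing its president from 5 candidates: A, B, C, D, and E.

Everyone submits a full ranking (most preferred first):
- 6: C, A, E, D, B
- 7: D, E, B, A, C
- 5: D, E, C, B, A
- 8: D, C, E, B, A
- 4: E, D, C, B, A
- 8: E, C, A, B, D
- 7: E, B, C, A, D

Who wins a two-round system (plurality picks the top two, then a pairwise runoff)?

Round 1 first-place votes: A 0, B 0, C 6, D 20, E 19. D and E advance.
Runoff: D is ranked above E on 20 ballots, E above D on 25.

E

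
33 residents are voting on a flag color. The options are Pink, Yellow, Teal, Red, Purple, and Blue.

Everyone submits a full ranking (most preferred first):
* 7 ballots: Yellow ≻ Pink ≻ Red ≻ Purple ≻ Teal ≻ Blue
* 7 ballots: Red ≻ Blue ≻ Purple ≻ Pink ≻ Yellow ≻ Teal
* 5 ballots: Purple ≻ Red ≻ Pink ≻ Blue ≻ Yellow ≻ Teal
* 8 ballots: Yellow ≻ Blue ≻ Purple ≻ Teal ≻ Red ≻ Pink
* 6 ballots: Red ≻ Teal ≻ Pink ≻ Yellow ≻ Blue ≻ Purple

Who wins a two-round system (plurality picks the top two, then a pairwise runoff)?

Red

Round 1 first-place votes: Pink 0, Yellow 15, Teal 0, Red 13, Purple 5, Blue 0. Yellow and Red advance.
Runoff: Yellow is ranked above Red on 15 ballots, Red above Yellow on 18.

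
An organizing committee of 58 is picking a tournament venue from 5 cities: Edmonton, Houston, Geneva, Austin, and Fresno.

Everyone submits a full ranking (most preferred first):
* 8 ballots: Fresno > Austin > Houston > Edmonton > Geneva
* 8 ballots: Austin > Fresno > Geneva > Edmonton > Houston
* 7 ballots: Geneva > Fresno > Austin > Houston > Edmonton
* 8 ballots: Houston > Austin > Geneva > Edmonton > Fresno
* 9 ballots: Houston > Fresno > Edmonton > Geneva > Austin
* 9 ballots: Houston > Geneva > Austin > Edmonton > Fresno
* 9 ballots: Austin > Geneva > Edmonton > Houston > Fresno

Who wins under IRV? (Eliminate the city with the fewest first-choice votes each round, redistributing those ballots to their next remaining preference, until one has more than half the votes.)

Round 1: Edmonton 0, Houston 26, Geneva 7, Austin 17, Fresno 8. Edmonton eliminated.
Round 2: Houston 26, Geneva 7, Austin 17, Fresno 8. Geneva eliminated.
Round 3: Houston 26, Austin 17, Fresno 15. Fresno eliminated.
Round 4: Houston 26, Austin 32. Austin has a majority (≥30).

Austin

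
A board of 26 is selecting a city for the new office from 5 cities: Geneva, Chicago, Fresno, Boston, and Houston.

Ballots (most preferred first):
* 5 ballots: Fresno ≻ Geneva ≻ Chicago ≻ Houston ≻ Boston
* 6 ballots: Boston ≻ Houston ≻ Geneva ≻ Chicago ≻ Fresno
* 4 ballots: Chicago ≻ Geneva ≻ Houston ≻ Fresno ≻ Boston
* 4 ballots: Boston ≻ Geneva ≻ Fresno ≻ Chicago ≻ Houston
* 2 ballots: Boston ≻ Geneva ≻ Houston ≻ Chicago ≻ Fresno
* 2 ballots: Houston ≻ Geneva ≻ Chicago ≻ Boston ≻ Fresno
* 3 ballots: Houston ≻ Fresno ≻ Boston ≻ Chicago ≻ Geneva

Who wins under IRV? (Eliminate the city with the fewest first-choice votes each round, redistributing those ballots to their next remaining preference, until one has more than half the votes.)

Round 1: Geneva 0, Chicago 4, Fresno 5, Boston 12, Houston 5. Geneva eliminated.
Round 2: Chicago 4, Fresno 5, Boston 12, Houston 5. Chicago eliminated.
Round 3: Fresno 5, Boston 12, Houston 9. Fresno eliminated.
Round 4: Boston 12, Houston 14. Houston has a majority (≥14).

Houston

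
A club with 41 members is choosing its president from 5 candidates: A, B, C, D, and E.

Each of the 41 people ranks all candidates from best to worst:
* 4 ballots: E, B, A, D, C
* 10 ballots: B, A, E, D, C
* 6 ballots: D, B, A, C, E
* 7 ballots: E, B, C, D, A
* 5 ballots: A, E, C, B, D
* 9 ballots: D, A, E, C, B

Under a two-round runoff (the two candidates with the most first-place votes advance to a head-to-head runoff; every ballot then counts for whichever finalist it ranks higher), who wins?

E

Round 1 first-place votes: A 5, B 10, C 0, D 15, E 11. D and E advance.
Runoff: D is ranked above E on 15 ballots, E above D on 26.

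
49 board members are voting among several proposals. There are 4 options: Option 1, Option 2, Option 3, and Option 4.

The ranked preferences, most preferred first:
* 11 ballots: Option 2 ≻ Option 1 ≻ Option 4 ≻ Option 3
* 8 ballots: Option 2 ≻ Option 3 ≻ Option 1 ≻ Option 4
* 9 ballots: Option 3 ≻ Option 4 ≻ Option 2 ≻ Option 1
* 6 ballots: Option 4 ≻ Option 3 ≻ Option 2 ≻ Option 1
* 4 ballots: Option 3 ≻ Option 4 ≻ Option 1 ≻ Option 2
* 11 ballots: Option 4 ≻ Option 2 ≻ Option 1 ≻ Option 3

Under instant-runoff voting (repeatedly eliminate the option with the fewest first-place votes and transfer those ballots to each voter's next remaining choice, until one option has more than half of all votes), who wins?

Round 1: Option 1 0, Option 2 19, Option 3 13, Option 4 17. Option 1 eliminated.
Round 2: Option 2 19, Option 3 13, Option 4 17. Option 3 eliminated.
Round 3: Option 2 19, Option 4 30. Option 4 has a majority (≥25).

Option 4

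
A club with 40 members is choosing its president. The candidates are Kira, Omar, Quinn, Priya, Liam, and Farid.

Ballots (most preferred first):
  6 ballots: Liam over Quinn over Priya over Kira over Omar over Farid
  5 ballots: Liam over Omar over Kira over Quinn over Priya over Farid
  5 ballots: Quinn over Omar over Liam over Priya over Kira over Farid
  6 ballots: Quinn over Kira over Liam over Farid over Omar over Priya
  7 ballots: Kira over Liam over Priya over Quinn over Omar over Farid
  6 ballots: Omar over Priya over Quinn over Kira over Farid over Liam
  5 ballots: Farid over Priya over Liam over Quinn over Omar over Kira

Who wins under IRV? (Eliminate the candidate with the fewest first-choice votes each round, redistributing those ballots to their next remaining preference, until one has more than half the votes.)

Round 1: Kira 7, Omar 6, Quinn 11, Priya 0, Liam 11, Farid 5. Priya eliminated.
Round 2: Kira 7, Omar 6, Quinn 11, Liam 11, Farid 5. Farid eliminated.
Round 3: Kira 7, Omar 6, Quinn 11, Liam 16. Omar eliminated.
Round 4: Kira 7, Quinn 17, Liam 16. Kira eliminated.
Round 5: Quinn 17, Liam 23. Liam has a majority (≥21).

Liam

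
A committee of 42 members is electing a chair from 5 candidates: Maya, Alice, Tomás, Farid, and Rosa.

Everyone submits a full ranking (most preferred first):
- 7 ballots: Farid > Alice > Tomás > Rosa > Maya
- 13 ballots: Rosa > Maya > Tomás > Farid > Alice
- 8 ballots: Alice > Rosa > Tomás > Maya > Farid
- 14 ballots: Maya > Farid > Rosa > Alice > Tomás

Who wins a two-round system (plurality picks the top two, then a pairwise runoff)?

Round 1 first-place votes: Maya 14, Alice 8, Tomás 0, Farid 7, Rosa 13. Maya and Rosa advance.
Runoff: Maya is ranked above Rosa on 14 ballots, Rosa above Maya on 28.

Rosa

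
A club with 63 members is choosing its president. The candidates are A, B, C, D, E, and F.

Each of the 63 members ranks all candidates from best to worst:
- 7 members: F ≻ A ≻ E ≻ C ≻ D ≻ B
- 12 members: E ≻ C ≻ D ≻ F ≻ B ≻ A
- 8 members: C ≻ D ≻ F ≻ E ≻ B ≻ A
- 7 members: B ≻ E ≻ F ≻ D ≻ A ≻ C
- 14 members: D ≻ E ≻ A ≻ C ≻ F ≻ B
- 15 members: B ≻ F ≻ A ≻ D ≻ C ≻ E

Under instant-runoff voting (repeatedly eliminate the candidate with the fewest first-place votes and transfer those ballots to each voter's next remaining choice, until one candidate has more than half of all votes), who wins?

D

Round 1: A 0, B 22, C 8, D 14, E 12, F 7. A eliminated.
Round 2: B 22, C 8, D 14, E 12, F 7. F eliminated.
Round 3: B 22, C 8, D 14, E 19. C eliminated.
Round 4: B 22, D 22, E 19. E eliminated.
Round 5: B 22, D 41. D has a majority (≥32).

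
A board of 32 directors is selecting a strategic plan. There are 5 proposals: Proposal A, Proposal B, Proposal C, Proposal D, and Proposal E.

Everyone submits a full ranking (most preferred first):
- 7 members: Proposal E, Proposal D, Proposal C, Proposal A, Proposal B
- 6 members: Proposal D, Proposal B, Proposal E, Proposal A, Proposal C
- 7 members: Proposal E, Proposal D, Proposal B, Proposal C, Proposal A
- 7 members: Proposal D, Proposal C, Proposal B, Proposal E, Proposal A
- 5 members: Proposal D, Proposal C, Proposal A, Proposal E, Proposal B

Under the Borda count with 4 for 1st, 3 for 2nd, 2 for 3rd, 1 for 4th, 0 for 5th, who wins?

Proposal D

Proposal A: 7×1 + 6×1 + 7×0 + 7×0 + 5×2 = 23
Proposal B: 7×0 + 6×3 + 7×2 + 7×2 + 5×0 = 46
Proposal C: 7×2 + 6×0 + 7×1 + 7×3 + 5×3 = 57
Proposal D: 7×3 + 6×4 + 7×3 + 7×4 + 5×4 = 114
Proposal E: 7×4 + 6×2 + 7×4 + 7×1 + 5×1 = 80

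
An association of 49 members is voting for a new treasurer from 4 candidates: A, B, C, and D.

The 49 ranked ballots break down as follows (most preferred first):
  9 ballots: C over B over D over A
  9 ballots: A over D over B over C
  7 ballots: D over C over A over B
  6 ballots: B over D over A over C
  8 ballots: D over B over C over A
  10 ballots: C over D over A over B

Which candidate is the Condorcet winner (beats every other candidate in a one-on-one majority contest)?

D vs A: 40–9
D vs B: 34–15
D vs C: 30–19
D beats every other candidate.

D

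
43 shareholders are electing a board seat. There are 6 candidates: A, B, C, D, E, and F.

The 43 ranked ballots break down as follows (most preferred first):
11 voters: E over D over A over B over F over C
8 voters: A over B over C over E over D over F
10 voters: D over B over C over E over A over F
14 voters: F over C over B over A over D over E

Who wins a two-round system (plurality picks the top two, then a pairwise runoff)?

E

Round 1 first-place votes: A 8, B 0, C 0, D 10, E 11, F 14. F and E advance.
Runoff: F is ranked above E on 14 ballots, E above F on 29.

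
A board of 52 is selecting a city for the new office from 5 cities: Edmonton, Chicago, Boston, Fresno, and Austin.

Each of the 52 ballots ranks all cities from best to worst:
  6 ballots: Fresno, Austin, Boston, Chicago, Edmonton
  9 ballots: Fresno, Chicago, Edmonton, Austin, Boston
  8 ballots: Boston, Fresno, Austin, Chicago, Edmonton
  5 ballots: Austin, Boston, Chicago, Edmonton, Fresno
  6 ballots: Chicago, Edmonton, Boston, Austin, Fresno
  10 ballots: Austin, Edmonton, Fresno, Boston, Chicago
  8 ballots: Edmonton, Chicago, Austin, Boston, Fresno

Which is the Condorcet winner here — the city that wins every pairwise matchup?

Austin vs Edmonton: 29–23
Austin vs Chicago: 29–23
Austin vs Boston: 38–14
Austin vs Fresno: 29–23
Austin beats every other city.

Austin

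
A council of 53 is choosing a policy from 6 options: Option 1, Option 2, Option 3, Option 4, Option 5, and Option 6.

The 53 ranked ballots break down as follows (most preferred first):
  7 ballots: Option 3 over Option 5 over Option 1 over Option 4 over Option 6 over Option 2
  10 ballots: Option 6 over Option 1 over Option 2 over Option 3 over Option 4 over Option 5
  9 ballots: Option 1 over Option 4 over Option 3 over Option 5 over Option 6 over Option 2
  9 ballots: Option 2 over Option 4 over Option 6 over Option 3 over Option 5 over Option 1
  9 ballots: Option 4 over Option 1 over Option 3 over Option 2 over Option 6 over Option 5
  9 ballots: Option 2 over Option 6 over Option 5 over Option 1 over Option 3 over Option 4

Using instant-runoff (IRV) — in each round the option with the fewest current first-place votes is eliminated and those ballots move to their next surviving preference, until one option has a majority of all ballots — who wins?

Option 1

Round 1: Option 1 9, Option 2 18, Option 3 7, Option 4 9, Option 5 0, Option 6 10. Option 5 eliminated.
Round 2: Option 1 9, Option 2 18, Option 3 7, Option 4 9, Option 6 10. Option 3 eliminated.
Round 3: Option 1 16, Option 2 18, Option 4 9, Option 6 10. Option 4 eliminated.
Round 4: Option 1 25, Option 2 18, Option 6 10. Option 6 eliminated.
Round 5: Option 1 35, Option 2 18. Option 1 has a majority (≥27).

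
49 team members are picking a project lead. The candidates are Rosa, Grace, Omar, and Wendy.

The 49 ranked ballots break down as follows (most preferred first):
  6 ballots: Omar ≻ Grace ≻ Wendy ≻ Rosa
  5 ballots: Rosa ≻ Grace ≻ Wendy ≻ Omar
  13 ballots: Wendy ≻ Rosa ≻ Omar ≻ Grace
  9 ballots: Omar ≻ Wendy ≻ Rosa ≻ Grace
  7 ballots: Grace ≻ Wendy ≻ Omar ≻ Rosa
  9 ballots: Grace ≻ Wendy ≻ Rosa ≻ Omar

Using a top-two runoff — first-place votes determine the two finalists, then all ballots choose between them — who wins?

Omar

Round 1 first-place votes: Rosa 5, Grace 16, Omar 15, Wendy 13. Grace and Omar advance.
Runoff: Grace is ranked above Omar on 21 ballots, Omar above Grace on 28.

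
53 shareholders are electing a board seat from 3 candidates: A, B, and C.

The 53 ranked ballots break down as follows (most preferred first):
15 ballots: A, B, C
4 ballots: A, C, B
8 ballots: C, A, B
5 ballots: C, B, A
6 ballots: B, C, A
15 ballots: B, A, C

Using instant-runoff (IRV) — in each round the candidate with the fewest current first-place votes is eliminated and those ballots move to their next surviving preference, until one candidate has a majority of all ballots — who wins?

A

Round 1: A 19, B 21, C 13. C eliminated.
Round 2: A 27, B 26. A has a majority (≥27).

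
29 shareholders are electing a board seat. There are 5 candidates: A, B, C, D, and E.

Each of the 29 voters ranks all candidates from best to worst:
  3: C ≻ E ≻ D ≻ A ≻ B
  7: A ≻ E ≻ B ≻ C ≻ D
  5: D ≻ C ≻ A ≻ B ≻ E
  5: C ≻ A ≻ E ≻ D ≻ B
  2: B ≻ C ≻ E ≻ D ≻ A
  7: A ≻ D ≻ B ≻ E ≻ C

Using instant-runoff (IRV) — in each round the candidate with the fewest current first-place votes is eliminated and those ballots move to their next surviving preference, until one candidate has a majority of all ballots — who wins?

Round 1: A 14, B 2, C 8, D 5, E 0. E eliminated.
Round 2: A 14, B 2, C 8, D 5. B eliminated.
Round 3: A 14, C 10, D 5. D eliminated.
Round 4: A 14, C 15. C has a majority (≥15).

C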